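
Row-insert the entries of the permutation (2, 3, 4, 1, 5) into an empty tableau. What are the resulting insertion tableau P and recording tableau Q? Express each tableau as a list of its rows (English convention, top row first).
P = [[1, 3, 4, 5], [2]], Q = [[1, 2, 3, 5], [4]]

Insert each entry of the permutation into P by Schensted row insertion, recording in Q the position of each new cell.

Insert 2: appended to row 1. P = [[2]], Q = [[1]].
Insert 3: appended to row 1. P = [[2, 3]], Q = [[1, 2]].
Insert 4: appended to row 1. P = [[2, 3, 4]], Q = [[1, 2, 3]].
Insert 1: 1 bumps 2 from row 1; 2 starts row 2. P = [[1, 3, 4], [2]], Q = [[1, 2, 3], [4]].
Insert 5: appended to row 1. P = [[1, 3, 4, 5], [2]], Q = [[1, 2, 3, 5], [4]].

So P = [[1, 3, 4, 5], [2]], Q = [[1, 2, 3, 5], [4]].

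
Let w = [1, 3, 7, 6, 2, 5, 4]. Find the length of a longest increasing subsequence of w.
3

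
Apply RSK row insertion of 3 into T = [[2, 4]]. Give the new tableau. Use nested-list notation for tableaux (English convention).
[[2, 3], [4]]

In row 1, 3 replaces 4 (the leftmost entry greater than 3); 4 is bumped to row 2. 4 starts a new row 2. The new tableau is [[2, 3], [4]].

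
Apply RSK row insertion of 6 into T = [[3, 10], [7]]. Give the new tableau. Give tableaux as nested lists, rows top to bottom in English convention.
[[3, 6], [7, 10]]

In row 1, 6 replaces 10 (the leftmost entry greater than 6); 10 is bumped to row 2. 10 is appended to row 2. The new tableau is [[3, 6], [7, 10]].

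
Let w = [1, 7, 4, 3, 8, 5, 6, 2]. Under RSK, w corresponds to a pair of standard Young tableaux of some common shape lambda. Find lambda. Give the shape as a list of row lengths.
[4, 2, 1, 1]

Row-insert each entry into an empty tableau.

After inserting 1: P = [[1]].
After inserting 7: P = [[1, 7]].
After inserting 4: P = [[1, 4], [7]].
After inserting 3: P = [[1, 3], [4], [7]].
After inserting 8: P = [[1, 3, 8], [4], [7]].
After inserting 5: P = [[1, 3, 5], [4, 8], [7]].
After inserting 6: P = [[1, 3, 5, 6], [4, 8], [7]].
After inserting 2: P = [[1, 2, 5, 6], [3, 8], [4], [7]].

The final insertion tableau P = [[1, 2, 5, 6], [3, 8], [4], [7]] has shape [4, 2, 1, 1].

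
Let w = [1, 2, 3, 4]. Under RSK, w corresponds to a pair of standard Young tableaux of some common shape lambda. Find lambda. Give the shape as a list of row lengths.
[4]

Row-insert each entry into an empty tableau.

After inserting 1: P = [[1]].
After inserting 2: P = [[1, 2]].
After inserting 3: P = [[1, 2, 3]].
After inserting 4: P = [[1, 2, 3, 4]].

The final insertion tableau P = [[1, 2, 3, 4]] has shape [4].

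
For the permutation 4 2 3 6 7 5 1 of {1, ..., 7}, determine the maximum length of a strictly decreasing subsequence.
3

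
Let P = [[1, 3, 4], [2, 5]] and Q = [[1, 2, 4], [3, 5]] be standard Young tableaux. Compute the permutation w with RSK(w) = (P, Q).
2 3 1 5 4

Reverse the RSK construction: for i from n down to 1, find the cell of Q containing i, remove the entry at that cell from P, and reverse-bump it up through P; the value ejected from row 1 is w(i).

Step i=5: Q has 5 at row 2, column 2; remove 5 from row 2 of P and reverse-bump: 5 enters row 1 and ejects 4. So w(5) = 4. P is now [[1, 3, 5], [2]].
Step i=4: Q has 4 at row 1, column 3; remove that cell from P, ejecting 5. So w(4) = 5. P is now [[1, 3], [2]].
Step i=3: Q has 3 at row 2, column 1; remove 2 from row 2 of P and reverse-bump: 2 enters row 1 and ejects 1. So w(3) = 1. P is now [[2, 3]].
Step i=2: Q has 2 at row 1, column 2; remove that cell from P, ejecting 3. So w(2) = 3. P is now [[2]].
Step i=1: Q has 1 at row 1, column 1; remove that cell from P, ejecting 2. So w(1) = 2. P is now [].

So w = 2 3 1 5 4.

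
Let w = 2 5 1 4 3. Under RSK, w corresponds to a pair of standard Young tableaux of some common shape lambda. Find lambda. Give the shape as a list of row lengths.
RSK row insertion gives P = [[1, 3], [2, 4], [5]], which has shape [2, 2, 1].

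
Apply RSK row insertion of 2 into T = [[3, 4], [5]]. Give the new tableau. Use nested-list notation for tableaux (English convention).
In row 1, 2 replaces 3 (the leftmost entry greater than 2); 3 is bumped to row 2. In row 2, 3 replaces 5 (the leftmost entry greater than 3); 5 is bumped to row 3. 5 starts a new row 3. The new tableau is [[2, 4], [3], [5]].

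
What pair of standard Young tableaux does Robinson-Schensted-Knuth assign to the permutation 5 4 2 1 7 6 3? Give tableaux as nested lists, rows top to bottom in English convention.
Insert each entry of the permutation into P by Schensted row insertion, recording in Q the position of each new cell.

Insert 5: appended to row 1. P = [[5]], Q = [[1]].
Insert 4: 4 bumps 5 from row 1; 5 starts row 2. P = [[4], [5]], Q = [[1], [2]].
Insert 2: 2 bumps 4 from row 1; 4 bumps 5 from row 2; 5 starts row 3. P = [[2], [4], [5]], Q = [[1], [2], [3]].
Insert 1: 1 bumps 2 from row 1; 2 bumps 4 from row 2; 4 bumps 5 from row 3; 5 starts row 4. P = [[1], [2], [4], [5]], Q = [[1], [2], [3], [4]].
Insert 7: appended to row 1. P = [[1, 7], [2], [4], [5]], Q = [[1, 5], [2], [3], [4]].
Insert 6: 6 bumps 7 from row 1; 7 appends to row 2. P = [[1, 6], [2, 7], [4], [5]], Q = [[1, 5], [2, 6], [3], [4]].
Insert 3: 3 bumps 6 from row 1; 6 bumps 7 from row 2; 7 appends to row 3. P = [[1, 3], [2, 6], [4, 7], [5]], Q = [[1, 5], [2, 6], [3, 7], [4]].

So P = [[1, 3], [2, 6], [4, 7], [5]], Q = [[1, 5], [2, 6], [3, 7], [4]].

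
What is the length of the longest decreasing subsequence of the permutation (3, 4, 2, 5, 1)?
3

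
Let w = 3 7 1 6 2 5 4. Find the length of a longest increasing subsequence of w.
3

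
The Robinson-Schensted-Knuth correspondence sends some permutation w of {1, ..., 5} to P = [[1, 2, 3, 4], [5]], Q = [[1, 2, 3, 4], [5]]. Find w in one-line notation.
Reverse the RSK construction: for i from n down to 1, find the cell of Q containing i, remove the entry at that cell from P, and reverse-bump it up through P; the value ejected from row 1 is w(i).

Step i=5: Q has 5 at row 2, column 1; remove 5 from row 2 of P and reverse-bump: 5 enters row 1 and ejects 4. So w(5) = 4. P is now [[1, 2, 3, 5]].
Step i=4: Q has 4 at row 1, column 4; remove that cell from P, ejecting 5. So w(4) = 5. P is now [[1, 2, 3]].
Step i=3: Q has 3 at row 1, column 3; remove that cell from P, ejecting 3. So w(3) = 3. P is now [[1, 2]].
Step i=2: Q has 2 at row 1, column 2; remove that cell from P, ejecting 2. So w(2) = 2. P is now [[1]].
Step i=1: Q has 1 at row 1, column 1; remove that cell from P, ejecting 1. So w(1) = 1. P is now [].

So w = 1 2 3 5 4.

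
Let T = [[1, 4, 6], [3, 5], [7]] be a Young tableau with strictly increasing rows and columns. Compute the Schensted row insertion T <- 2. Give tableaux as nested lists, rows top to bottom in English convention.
In row 1, 2 replaces 4 (the leftmost entry greater than 2); 4 is bumped to row 2. In row 2, 4 replaces 5 (the leftmost entry greater than 4); 5 is bumped to row 3. In row 3, 5 replaces 7 (the leftmost entry greater than 5); 7 is bumped to row 4. 7 starts a new row 4. The new tableau is [[1, 2, 6], [3, 4], [5], [7]].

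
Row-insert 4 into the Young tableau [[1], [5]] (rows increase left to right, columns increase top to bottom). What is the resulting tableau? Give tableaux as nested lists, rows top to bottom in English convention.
4 is larger than every entry of row 1, so it is appended to row 1. The new tableau is [[1, 4], [5]].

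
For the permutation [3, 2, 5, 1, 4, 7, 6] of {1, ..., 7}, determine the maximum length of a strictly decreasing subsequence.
3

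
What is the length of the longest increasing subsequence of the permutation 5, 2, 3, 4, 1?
3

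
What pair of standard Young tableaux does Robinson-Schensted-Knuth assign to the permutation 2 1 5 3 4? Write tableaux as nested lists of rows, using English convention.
Insert each entry of the permutation into P by Schensted row insertion, recording in Q the position of each new cell.

Insert 2: appended to row 1. P = [[2]], Q = [[1]].
Insert 1: 1 bumps 2 from row 1; 2 starts row 2. P = [[1], [2]], Q = [[1], [2]].
Insert 5: appended to row 1. P = [[1, 5], [2]], Q = [[1, 3], [2]].
Insert 3: 3 bumps 5 from row 1; 5 appends to row 2. P = [[1, 3], [2, 5]], Q = [[1, 3], [2, 4]].
Insert 4: appended to row 1. P = [[1, 3, 4], [2, 5]], Q = [[1, 3, 5], [2, 4]].

So P = [[1, 3, 4], [2, 5]], Q = [[1, 3, 5], [2, 4]].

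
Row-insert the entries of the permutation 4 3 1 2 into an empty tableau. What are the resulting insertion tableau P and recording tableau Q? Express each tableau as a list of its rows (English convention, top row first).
Insert each entry of the permutation into P by Schensted row insertion, recording in Q the position of each new cell.

Insert 4: appended to row 1. P = [[4]].
Insert 3: 3 bumps 4 from row 1; 4 starts row 2. P = [[3], [4]].
Insert 1: 1 bumps 3 from row 1; 3 bumps 4 from row 2; 4 starts row 3. P = [[1], [3], [4]].
Insert 2: appended to row 1. P = [[1, 2], [3], [4]].

So P = [[1, 2], [3], [4]], Q = [[1, 4], [2], [3]].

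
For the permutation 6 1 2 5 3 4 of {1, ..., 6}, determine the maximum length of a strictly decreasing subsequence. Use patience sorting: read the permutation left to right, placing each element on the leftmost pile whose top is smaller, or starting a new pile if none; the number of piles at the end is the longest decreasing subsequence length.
3

6: new pile. tops = [6]
1: new pile. tops = [6, 1]
2: onto pile 2 (replacing 1). tops = [6, 2]
5: onto pile 2 (replacing 2). tops = [6, 5]
3: new pile. tops = [6, 5, 3]
4: onto pile 3 (replacing 3). tops = [6, 5, 4]

3 piles, so the longest decreasing subsequence has length 3.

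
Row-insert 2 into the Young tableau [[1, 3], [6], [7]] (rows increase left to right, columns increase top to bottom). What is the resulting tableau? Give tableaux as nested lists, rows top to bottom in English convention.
[[1, 2], [3], [6], [7]]

In row 1, 2 replaces 3 (the leftmost entry greater than 2); 3 is bumped to row 2. In row 2, 3 replaces 6 (the leftmost entry greater than 3); 6 is bumped to row 3. In row 3, 6 replaces 7 (the leftmost entry greater than 6); 7 is bumped to row 4. 7 starts a new row 4. The new tableau is [[1, 2], [3], [6], [7]].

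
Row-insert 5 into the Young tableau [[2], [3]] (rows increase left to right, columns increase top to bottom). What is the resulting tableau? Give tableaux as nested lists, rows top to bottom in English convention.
5 is larger than every entry of row 1, so it is appended to row 1. The new tableau is [[2, 5], [3]].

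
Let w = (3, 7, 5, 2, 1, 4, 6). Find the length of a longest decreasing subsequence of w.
4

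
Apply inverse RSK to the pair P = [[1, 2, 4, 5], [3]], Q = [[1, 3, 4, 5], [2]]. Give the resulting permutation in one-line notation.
Reverse the RSK construction: for i from n down to 1, find the cell of Q containing i, remove the entry at that cell from P, and reverse-bump it up through P; the value ejected from row 1 is w(i).

Step i=5: Q has 5 at row 1, column 4; remove that cell from P, ejecting 5. So w(5) = 5. P is now [[1, 2, 4], [3]].
Step i=4: Q has 4 at row 1, column 3; remove that cell from P, ejecting 4. So w(4) = 4. P is now [[1, 2], [3]].
Step i=3: Q has 3 at row 1, column 2; remove that cell from P, ejecting 2. So w(3) = 2. P is now [[1], [3]].
Step i=2: Q has 2 at row 2, column 1; remove 3 from row 2 of P and reverse-bump: 3 enters row 1 and ejects 1. So w(2) = 1. P is now [[3]].
Step i=1: Q has 1 at row 1, column 1; remove that cell from P, ejecting 3. So w(1) = 3. P is now [].

So w = 3 1 2 4 5.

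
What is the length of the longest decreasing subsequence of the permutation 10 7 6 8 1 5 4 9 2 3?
6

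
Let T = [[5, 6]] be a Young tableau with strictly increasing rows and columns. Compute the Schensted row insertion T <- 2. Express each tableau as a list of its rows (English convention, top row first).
In row 1, 2 replaces 5 (the leftmost entry greater than 2); 5 is bumped to row 2. 5 starts a new row 2. The new tableau is [[2, 6], [5]].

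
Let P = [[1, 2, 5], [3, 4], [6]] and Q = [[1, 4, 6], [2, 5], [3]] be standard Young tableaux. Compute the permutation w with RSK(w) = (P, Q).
Reverse the RSK construction: for i from n down to 1, find the cell of Q containing i, remove the entry at that cell from P, and reverse-bump it up through P; the value ejected from row 1 is w(i).

Step i=6: Q has 6 at row 1, column 3; remove that cell from P, ejecting 5. So w(6) = 5. P is now [[1, 2], [3, 4], [6]].
Step i=5: Q has 5 at row 2, column 2; remove 4 from row 2 of P and reverse-bump: 4 enters row 1 and ejects 2. So w(5) = 2. P is now [[1, 4], [3], [6]].
Step i=4: Q has 4 at row 1, column 2; remove that cell from P, ejecting 4. So w(4) = 4. P is now [[1], [3], [6]].
Step i=3: Q has 3 at row 3, column 1; remove 6 from row 3 of P and reverse-bump: 6 enters row 2 and ejects 3; 3 enters row 1 and ejects 1. So w(3) = 1. P is now [[3], [6]].
Step i=2: Q has 2 at row 2, column 1; remove 6 from row 2 of P and reverse-bump: 6 enters row 1 and ejects 3. So w(2) = 3. P is now [[6]].
Step i=1: Q has 1 at row 1, column 1; remove that cell from P, ejecting 6. So w(1) = 6. P is now [].

So w = 6 3 1 4 2 5.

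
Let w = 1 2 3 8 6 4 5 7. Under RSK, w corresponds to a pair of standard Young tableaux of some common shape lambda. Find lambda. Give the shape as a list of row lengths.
Row-insert each entry into an empty tableau.

After inserting 1: P = [[1]].
After inserting 2: P = [[1, 2]].
After inserting 3: P = [[1, 2, 3]].
After inserting 8: P = [[1, 2, 3, 8]].
After inserting 6: P = [[1, 2, 3, 6], [8]].
After inserting 4: P = [[1, 2, 3, 4], [6], [8]].
After inserting 5: P = [[1, 2, 3, 4, 5], [6], [8]].
After inserting 7: P = [[1, 2, 3, 4, 5, 7], [6], [8]].

The final insertion tableau P = [[1, 2, 3, 4, 5, 7], [6], [8]] has shape [6, 1, 1].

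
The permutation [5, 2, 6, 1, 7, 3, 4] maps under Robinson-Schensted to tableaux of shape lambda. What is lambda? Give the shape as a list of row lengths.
Row-insert each entry into an empty tableau.

After inserting 5: P = [[5]].
After inserting 2: P = [[2], [5]].
After inserting 6: P = [[2, 6], [5]].
After inserting 1: P = [[1, 6], [2], [5]].
After inserting 7: P = [[1, 6, 7], [2], [5]].
After inserting 3: P = [[1, 3, 7], [2, 6], [5]].
After inserting 4: P = [[1, 3, 4], [2, 6, 7], [5]].

The final insertion tableau P = [[1, 3, 4], [2, 6, 7], [5]] has shape [3, 3, 1].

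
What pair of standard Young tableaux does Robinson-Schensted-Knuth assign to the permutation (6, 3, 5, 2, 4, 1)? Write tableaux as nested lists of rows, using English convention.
P = [[1, 4], [2, 5], [3], [6]], Q = [[1, 3], [2, 5], [4], [6]]

Insert each entry of the permutation into P by Schensted row insertion, recording in Q the position of each new cell.

Insert 6: appended to row 1. P = [[6]], Q = [[1]].
Insert 3: 3 bumps 6 from row 1; 6 starts row 2. P = [[3], [6]], Q = [[1], [2]].
Insert 5: appended to row 1. P = [[3, 5], [6]], Q = [[1, 3], [2]].
Insert 2: 2 bumps 3 from row 1; 3 bumps 6 from row 2; 6 starts row 3. P = [[2, 5], [3], [6]], Q = [[1, 3], [2], [4]].
Insert 4: 4 bumps 5 from row 1; 5 appends to row 2. P = [[2, 4], [3, 5], [6]], Q = [[1, 3], [2, 5], [4]].
Insert 1: 1 bumps 2 from row 1; 2 bumps 3 from row 2; 3 bumps 6 from row 3; 6 starts row 4. P = [[1, 4], [2, 5], [3], [6]], Q = [[1, 3], [2, 5], [4], [6]].

So P = [[1, 4], [2, 5], [3], [6]], Q = [[1, 3], [2, 5], [4], [6]].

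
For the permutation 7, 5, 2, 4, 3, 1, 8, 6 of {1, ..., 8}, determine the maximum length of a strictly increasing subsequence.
3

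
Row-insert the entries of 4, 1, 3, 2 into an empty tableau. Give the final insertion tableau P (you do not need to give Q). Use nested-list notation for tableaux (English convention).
P = [[1, 2], [3], [4]]

Insert 4: appended to row 1. P = [[4]].
Insert 1: 1 bumps 4 from row 1; 4 starts row 2. P = [[1], [4]].
Insert 3: appended to row 1. P = [[1, 3], [4]].
Insert 2: 2 bumps 3 from row 1; 3 bumps 4 from row 2; 4 starts row 3. P = [[1, 2], [3], [4]].

So P = [[1, 2], [3], [4]].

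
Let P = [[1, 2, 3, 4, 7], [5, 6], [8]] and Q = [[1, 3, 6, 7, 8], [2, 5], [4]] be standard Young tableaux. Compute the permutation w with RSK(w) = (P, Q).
8 5 6 1 2 3 4 7

Reverse the RSK construction: for i from n down to 1, find the cell of Q containing i, remove the entry at that cell from P, and reverse-bump it up through P; the value ejected from row 1 is w(i).

Step i=8: Q has 8 at row 1, column 5; remove that cell from P, ejecting 7. So w(8) = 7. P is now [[1, 2, 3, 4], [5, 6], [8]].
Step i=7: Q has 7 at row 1, column 4; remove that cell from P, ejecting 4. So w(7) = 4. P is now [[1, 2, 3], [5, 6], [8]].
Step i=6: Q has 6 at row 1, column 3; remove that cell from P, ejecting 3. So w(6) = 3. P is now [[1, 2], [5, 6], [8]].
Step i=5: Q has 5 at row 2, column 2; remove 6 from row 2 of P and reverse-bump: 6 enters row 1 and ejects 2. So w(5) = 2. P is now [[1, 6], [5], [8]].
Step i=4: Q has 4 at row 3, column 1; remove 8 from row 3 of P and reverse-bump: 8 enters row 2 and ejects 5; 5 enters row 1 and ejects 1. So w(4) = 1. P is now [[5, 6], [8]].
Step i=3: Q has 3 at row 1, column 2; remove that cell from P, ejecting 6. So w(3) = 6. P is now [[5], [8]].
Step i=2: Q has 2 at row 2, column 1; remove 8 from row 2 of P and reverse-bump: 8 enters row 1 and ejects 5. So w(2) = 5. P is now [[8]].
Step i=1: Q has 1 at row 1, column 1; remove that cell from P, ejecting 8. So w(1) = 8. P is now [].

So w = 8 5 6 1 2 3 4 7.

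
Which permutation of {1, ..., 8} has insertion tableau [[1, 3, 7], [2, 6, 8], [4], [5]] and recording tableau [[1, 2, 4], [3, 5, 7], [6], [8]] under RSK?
Reverse the RSK construction: for i from n down to 1, find the cell of Q containing i, remove the entry at that cell from P, and reverse-bump it up through P; the value ejected from row 1 is w(i).

Step i=8: Q has 8 at row 4, column 1; remove 5 from row 4 of P and reverse-bump: 5 enters row 3 and ejects 4; 4 enters row 2 and ejects 2; 2 enters row 1 and ejects 1. So w(8) = 1. P is now [[2, 3, 7], [4, 6, 8], [5]].
Step i=7: Q has 7 at row 2, column 3; remove 8 from row 2 of P and reverse-bump: 8 enters row 1 and ejects 7. So w(7) = 7. P is now [[2, 3, 8], [4, 6], [5]].
Step i=6: Q has 6 at row 3, column 1; remove 5 from row 3 of P and reverse-bump: 5 enters row 2 and ejects 4; 4 enters row 1 and ejects 3. So w(6) = 3. P is now [[2, 4, 8], [5, 6]].
Step i=5: Q has 5 at row 2, column 2; remove 6 from row 2 of P and reverse-bump: 6 enters row 1 and ejects 4. So w(5) = 4. P is now [[2, 6, 8], [5]].
Step i=4: Q has 4 at row 1, column 3; remove that cell from P, ejecting 8. So w(4) = 8. P is now [[2, 6], [5]].
Step i=3: Q has 3 at row 2, column 1; remove 5 from row 2 of P and reverse-bump: 5 enters row 1 and ejects 2. So w(3) = 2. P is now [[5, 6]].
Step i=2: Q has 2 at row 1, column 2; remove that cell from P, ejecting 6. So w(2) = 6. P is now [[5]].
Step i=1: Q has 1 at row 1, column 1; remove that cell from P, ejecting 5. So w(1) = 5. P is now [].

So w = 5 6 2 8 4 3 7 1.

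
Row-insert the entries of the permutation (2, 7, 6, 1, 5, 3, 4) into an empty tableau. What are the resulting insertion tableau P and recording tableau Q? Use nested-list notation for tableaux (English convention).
P = [[1, 3, 4], [2, 5], [6], [7]], Q = [[1, 2, 7], [3, 5], [4], [6]]

Insert each entry of the permutation into P by Schensted row insertion, recording in Q the position of each new cell.

Insert 2: appended to row 1. P = [[2]], Q = [[1]].
Insert 7: appended to row 1. P = [[2, 7]], Q = [[1, 2]].
Insert 6: 6 bumps 7 from row 1; 7 starts row 2. P = [[2, 6], [7]], Q = [[1, 2], [3]].
Insert 1: 1 bumps 2 from row 1; 2 bumps 7 from row 2; 7 starts row 3. P = [[1, 6], [2], [7]], Q = [[1, 2], [3], [4]].
Insert 5: 5 bumps 6 from row 1; 6 appends to row 2. P = [[1, 5], [2, 6], [7]], Q = [[1, 2], [3, 5], [4]].
Insert 3: 3 bumps 5 from row 1; 5 bumps 6 from row 2; 6 bumps 7 from row 3; 7 starts row 4. P = [[1, 3], [2, 5], [6], [7]], Q = [[1, 2], [3, 5], [4], [6]].
Insert 4: appended to row 1. P = [[1, 3, 4], [2, 5], [6], [7]], Q = [[1, 2, 7], [3, 5], [4], [6]].

So P = [[1, 3, 4], [2, 5], [6], [7]], Q = [[1, 2, 7], [3, 5], [4], [6]].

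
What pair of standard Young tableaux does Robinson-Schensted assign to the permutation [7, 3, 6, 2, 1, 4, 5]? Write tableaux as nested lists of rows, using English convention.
Insert each entry of the permutation into P by Schensted row insertion, recording in Q the position of each new cell.

Insert 7: appended to row 1. P = [[7]], Q = [[1]].
Insert 3: 3 bumps 7 from row 1; 7 starts row 2. P = [[3], [7]], Q = [[1], [2]].
Insert 6: appended to row 1. P = [[3, 6], [7]], Q = [[1, 3], [2]].
Insert 2: 2 bumps 3 from row 1; 3 bumps 7 from row 2; 7 starts row 3. P = [[2, 6], [3], [7]], Q = [[1, 3], [2], [4]].
Insert 1: 1 bumps 2 from row 1; 2 bumps 3 from row 2; 3 bumps 7 from row 3; 7 starts row 4. P = [[1, 6], [2], [3], [7]], Q = [[1, 3], [2], [4], [5]].
Insert 4: 4 bumps 6 from row 1; 6 appends to row 2. P = [[1, 4], [2, 6], [3], [7]], Q = [[1, 3], [2, 6], [4], [5]].
Insert 5: appended to row 1. P = [[1, 4, 5], [2, 6], [3], [7]], Q = [[1, 3, 7], [2, 6], [4], [5]].

So P = [[1, 4, 5], [2, 6], [3], [7]], Q = [[1, 3, 7], [2, 6], [4], [5]].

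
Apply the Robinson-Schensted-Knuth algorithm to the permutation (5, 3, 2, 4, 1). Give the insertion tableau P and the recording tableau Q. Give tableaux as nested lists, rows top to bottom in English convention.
P = [[1, 4], [2], [3], [5]], Q = [[1, 4], [2], [3], [5]]

Insert each entry of the permutation into P by Schensted row insertion, recording in Q the position of each new cell.

After inserting 5: P = [[5]].
After inserting 3: P = [[3], [5]].
After inserting 2: P = [[2], [3], [5]].
After inserting 4: P = [[2, 4], [3], [5]].
After inserting 1: P = [[1, 4], [2], [3], [5]].

So P = [[1, 4], [2], [3], [5]], Q = [[1, 4], [2], [3], [5]].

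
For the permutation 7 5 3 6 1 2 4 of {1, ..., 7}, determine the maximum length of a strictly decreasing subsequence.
4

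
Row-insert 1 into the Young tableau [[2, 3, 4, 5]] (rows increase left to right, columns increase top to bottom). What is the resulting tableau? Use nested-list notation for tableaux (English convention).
In row 1, 1 replaces 2 (the leftmost entry greater than 1); 2 is bumped to row 2. 2 starts a new row 2. The new tableau is [[1, 3, 4, 5], [2]].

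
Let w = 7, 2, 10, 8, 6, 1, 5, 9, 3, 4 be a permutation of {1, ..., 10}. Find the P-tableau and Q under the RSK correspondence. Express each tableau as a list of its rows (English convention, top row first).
P = [[1, 3, 4], [2, 5, 9], [6, 8], [7], [10]], Q = [[1, 3, 8], [2, 4, 10], [5, 7], [6], [9]]

Insert each entry of the permutation into P by Schensted row insertion, recording in Q the position of each new cell.

Insert 7: appended to row 1. P = [[7]], Q = [[1]].
Insert 2: 2 bumps 7 from row 1; 7 starts row 2. P = [[2], [7]], Q = [[1], [2]].
Insert 10: appended to row 1. P = [[2, 10], [7]], Q = [[1, 3], [2]].
Insert 8: 8 bumps 10 from row 1; 10 appends to row 2. P = [[2, 8], [7, 10]], Q = [[1, 3], [2, 4]].
Insert 6: 6 bumps 8 from row 1; 8 bumps 10 from row 2; 10 starts row 3. P = [[2, 6], [7, 8], [10]], Q = [[1, 3], [2, 4], [5]].
Insert 1: 1 bumps 2 from row 1; 2 bumps 7 from row 2; 7 bumps 10 from row 3; 10 starts row 4. P = [[1, 6], [2, 8], [7], [10]], Q = [[1, 3], [2, 4], [5], [6]].
Insert 5: 5 bumps 6 from row 1; 6 bumps 8 from row 2; 8 appends to row 3. P = [[1, 5], [2, 6], [7, 8], [10]], Q = [[1, 3], [2, 4], [5, 7], [6]].
Insert 9: appended to row 1. P = [[1, 5, 9], [2, 6], [7, 8], [10]], Q = [[1, 3, 8], [2, 4], [5, 7], [6]].
Insert 3: 3 bumps 5 from row 1; 5 bumps 6 from row 2; 6 bumps 7 from row 3; 7 bumps 10 from row 4; 10 starts row 5. P = [[1, 3, 9], [2, 5], [6, 8], [7], [10]], Q = [[1, 3, 8], [2, 4], [5, 7], [6], [9]].
Insert 4: 4 bumps 9 from row 1; 9 appends to row 2. P = [[1, 3, 4], [2, 5, 9], [6, 8], [7], [10]], Q = [[1, 3, 8], [2, 4, 10], [5, 7], [6], [9]].

So P = [[1, 3, 4], [2, 5, 9], [6, 8], [7], [10]], Q = [[1, 3, 8], [2, 4, 10], [5, 7], [6], [9]].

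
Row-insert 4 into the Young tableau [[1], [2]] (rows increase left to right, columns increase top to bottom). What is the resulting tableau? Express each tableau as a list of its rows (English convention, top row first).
[[1, 4], [2]]

4 is larger than every entry of row 1, so it is appended to row 1. The new tableau is [[1, 4], [2]].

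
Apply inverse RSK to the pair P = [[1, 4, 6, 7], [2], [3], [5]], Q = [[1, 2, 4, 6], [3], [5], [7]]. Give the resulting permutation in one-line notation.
Reverse the RSK construction: for i from n down to 1, find the cell of Q containing i, remove the entry at that cell from P, and reverse-bump it up through P; the value ejected from row 1 is w(i).

Step i=7: Q has 7 at row 4, column 1; remove 5 from row 4 of P and reverse-bump: 5 enters row 3 and ejects 3; 3 enters row 2 and ejects 2; 2 enters row 1 and ejects 1. So w(7) = 1. P is now [[2, 4, 6, 7], [3], [5]].
Step i=6: Q has 6 at row 1, column 4; remove that cell from P, ejecting 7. So w(6) = 7. P is now [[2, 4, 6], [3], [5]].
Step i=5: Q has 5 at row 3, column 1; remove 5 from row 3 of P and reverse-bump: 5 enters row 2 and ejects 3; 3 enters row 1 and ejects 2. So w(5) = 2. P is now [[3, 4, 6], [5]].
Step i=4: Q has 4 at row 1, column 3; remove that cell from P, ejecting 6. So w(4) = 6. P is now [[3, 4], [5]].
Step i=3: Q has 3 at row 2, column 1; remove 5 from row 2 of P and reverse-bump: 5 enters row 1 and ejects 4. So w(3) = 4. P is now [[3, 5]].
Step i=2: Q has 2 at row 1, column 2; remove that cell from P, ejecting 5. So w(2) = 5. P is now [[3]].
Step i=1: Q has 1 at row 1, column 1; remove that cell from P, ejecting 3. So w(1) = 3. P is now [].

So w = 3 5 4 6 2 7 1.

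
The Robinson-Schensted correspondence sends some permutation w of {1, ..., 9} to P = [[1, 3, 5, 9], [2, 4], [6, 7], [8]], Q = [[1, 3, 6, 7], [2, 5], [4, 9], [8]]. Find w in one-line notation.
8 6 7 2 4 5 9 1 3

Reverse the RSK construction: for i from n down to 1, find the cell of Q containing i, remove the entry at that cell from P, and reverse-bump it up through P; the value ejected from row 1 is w(i).

Step i=9: Q has 9 at row 3, column 2; remove 7 from row 3 of P and reverse-bump: 7 enters row 2 and ejects 4; 4 enters row 1 and ejects 3. So w(9) = 3. P is now [[1, 4, 5, 9], [2, 7], [6], [8]].
Step i=8: Q has 8 at row 4, column 1; remove 8 from row 4 of P and reverse-bump: 8 enters row 3 and ejects 6; 6 enters row 2 and ejects 2; 2 enters row 1 and ejects 1. So w(8) = 1. P is now [[2, 4, 5, 9], [6, 7], [8]].
Step i=7: Q has 7 at row 1, column 4; remove that cell from P, ejecting 9. So w(7) = 9. P is now [[2, 4, 5], [6, 7], [8]].
Step i=6: Q has 6 at row 1, column 3; remove that cell from P, ejecting 5. So w(6) = 5. P is now [[2, 4], [6, 7], [8]].
Step i=5: Q has 5 at row 2, column 2; remove 7 from row 2 of P and reverse-bump: 7 enters row 1 and ejects 4. So w(5) = 4. P is now [[2, 7], [6], [8]].
Step i=4: Q has 4 at row 3, column 1; remove 8 from row 3 of P and reverse-bump: 8 enters row 2 and ejects 6; 6 enters row 1 and ejects 2. So w(4) = 2. P is now [[6, 7], [8]].
Step i=3: Q has 3 at row 1, column 2; remove that cell from P, ejecting 7. So w(3) = 7. P is now [[6], [8]].
Step i=2: Q has 2 at row 2, column 1; remove 8 from row 2 of P and reverse-bump: 8 enters row 1 and ejects 6. So w(2) = 6. P is now [[8]].
Step i=1: Q has 1 at row 1, column 1; remove that cell from P, ejecting 8. So w(1) = 8. P is now [].

So w = 8 6 7 2 4 5 9 1 3.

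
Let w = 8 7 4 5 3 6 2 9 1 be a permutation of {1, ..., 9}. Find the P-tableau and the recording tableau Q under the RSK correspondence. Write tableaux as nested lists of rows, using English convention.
Insert each entry of the permutation into P by Schensted row insertion, recording in Q the position of each new cell.

Insert 8: appended to row 1. P = [[8]], Q = [[1]].
Insert 7: 7 bumps 8 from row 1; 8 starts row 2. P = [[7], [8]], Q = [[1], [2]].
Insert 4: 4 bumps 7 from row 1; 7 bumps 8 from row 2; 8 starts row 3. P = [[4], [7], [8]], Q = [[1], [2], [3]].
Insert 5: appended to row 1. P = [[4, 5], [7], [8]], Q = [[1, 4], [2], [3]].
Insert 3: 3 bumps 4 from row 1; 4 bumps 7 from row 2; 7 bumps 8 from row 3; 8 starts row 4. P = [[3, 5], [4], [7], [8]], Q = [[1, 4], [2], [3], [5]].
Insert 6: appended to row 1. P = [[3, 5, 6], [4], [7], [8]], Q = [[1, 4, 6], [2], [3], [5]].
Insert 2: 2 bumps 3 from row 1; 3 bumps 4 from row 2; 4 bumps 7 from row 3; 7 bumps 8 from row 4; 8 starts row 5. P = [[2, 5, 6], [3], [4], [7], [8]], Q = [[1, 4, 6], [2], [3], [5], [7]].
Insert 9: appended to row 1. P = [[2, 5, 6, 9], [3], [4], [7], [8]], Q = [[1, 4, 6, 8], [2], [3], [5], [7]].
Insert 1: 1 bumps 2 from row 1; 2 bumps 3 from row 2; 3 bumps 4 from row 3; 4 bumps 7 from row 4; 7 bumps 8 from row 5; 8 starts row 6. P = [[1, 5, 6, 9], [2], [3], [4], [7], [8]], Q = [[1, 4, 6, 8], [2], [3], [5], [7], [9]].

So P = [[1, 5, 6, 9], [2], [3], [4], [7], [8]], Q = [[1, 4, 6, 8], [2], [3], [5], [7], [9]].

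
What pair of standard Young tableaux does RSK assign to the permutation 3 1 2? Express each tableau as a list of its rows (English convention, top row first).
Insert each entry of the permutation into P by Schensted row insertion, recording in Q the position of each new cell.

After inserting 3: P = [[3]].
After inserting 1: P = [[1], [3]].
After inserting 2: P = [[1, 2], [3]].

So P = [[1, 2], [3]], Q = [[1, 3], [2]].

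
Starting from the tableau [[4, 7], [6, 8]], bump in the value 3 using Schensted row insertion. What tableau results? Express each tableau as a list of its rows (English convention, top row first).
In row 1, 3 replaces 4 (the leftmost entry greater than 3); 4 is bumped to row 2. In row 2, 4 replaces 6 (the leftmost entry greater than 4); 6 is bumped to row 3. 6 starts a new row 3. The new tableau is [[3, 7], [4, 8], [6]].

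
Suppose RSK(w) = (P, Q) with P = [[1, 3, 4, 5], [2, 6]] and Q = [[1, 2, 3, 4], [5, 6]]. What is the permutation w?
2 3 4 6 1 5

Reverse the RSK construction: for i from n down to 1, find the cell of Q containing i, remove the entry at that cell from P, and reverse-bump it up through P; the value ejected from row 1 is w(i).

Step i=6: Q has 6 at row 2, column 2; remove 6 from row 2 of P and reverse-bump: 6 enters row 1 and ejects 5. So w(6) = 5. P is now [[1, 3, 4, 6], [2]].
Step i=5: Q has 5 at row 2, column 1; remove 2 from row 2 of P and reverse-bump: 2 enters row 1 and ejects 1. So w(5) = 1. P is now [[2, 3, 4, 6]].
Step i=4: Q has 4 at row 1, column 4; remove that cell from P, ejecting 6. So w(4) = 6. P is now [[2, 3, 4]].
Step i=3: Q has 3 at row 1, column 3; remove that cell from P, ejecting 4. So w(3) = 4. P is now [[2, 3]].
Step i=2: Q has 2 at row 1, column 2; remove that cell from P, ejecting 3. So w(2) = 3. P is now [[2]].
Step i=1: Q has 1 at row 1, column 1; remove that cell from P, ejecting 2. So w(1) = 2. P is now [].

So w = 2 3 4 6 1 5.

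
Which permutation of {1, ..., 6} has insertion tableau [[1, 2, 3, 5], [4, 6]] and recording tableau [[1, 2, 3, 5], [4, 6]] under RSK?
1 2 4 3 6 5

Reverse the RSK construction: for i from n down to 1, find the cell of Q containing i, remove the entry at that cell from P, and reverse-bump it up through P; the value ejected from row 1 is w(i).

Step i=6: Q has 6 at row 2, column 2; remove 6 from row 2 of P and reverse-bump: 6 enters row 1 and ejects 5. So w(6) = 5. P is now [[1, 2, 3, 6], [4]].
Step i=5: Q has 5 at row 1, column 4; remove that cell from P, ejecting 6. So w(5) = 6. P is now [[1, 2, 3], [4]].
Step i=4: Q has 4 at row 2, column 1; remove 4 from row 2 of P and reverse-bump: 4 enters row 1 and ejects 3. So w(4) = 3. P is now [[1, 2, 4]].
Step i=3: Q has 3 at row 1, column 3; remove that cell from P, ejecting 4. So w(3) = 4. P is now [[1, 2]].
Step i=2: Q has 2 at row 1, column 2; remove that cell from P, ejecting 2. So w(2) = 2. P is now [[1]].
Step i=1: Q has 1 at row 1, column 1; remove that cell from P, ejecting 1. So w(1) = 1. P is now [].

So w = 1 2 4 3 6 5.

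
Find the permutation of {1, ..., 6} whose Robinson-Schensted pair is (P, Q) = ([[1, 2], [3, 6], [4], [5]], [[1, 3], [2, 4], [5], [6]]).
Reverse the RSK construction: for i from n down to 1, find the cell of Q containing i, remove the entry at that cell from P, and reverse-bump it up through P; the value ejected from row 1 is w(i).

Step i=6: Q has 6 at row 4, column 1; remove 5 from row 4 of P and reverse-bump: 5 enters row 3 and ejects 4; 4 enters row 2 and ejects 3; 3 enters row 1 and ejects 2. So w(6) = 2. P is now [[1, 3], [4, 6], [5]].
Step i=5: Q has 5 at row 3, column 1; remove 5 from row 3 of P and reverse-bump: 5 enters row 2 and ejects 4; 4 enters row 1 and ejects 3. So w(5) = 3. P is now [[1, 4], [5, 6]].
Step i=4: Q has 4 at row 2, column 2; remove 6 from row 2 of P and reverse-bump: 6 enters row 1 and ejects 4. So w(4) = 4. P is now [[1, 6], [5]].
Step i=3: Q has 3 at row 1, column 2; remove that cell from P, ejecting 6. So w(3) = 6. P is now [[1], [5]].
Step i=2: Q has 2 at row 2, column 1; remove 5 from row 2 of P and reverse-bump: 5 enters row 1 and ejects 1. So w(2) = 1. P is now [[5]].
Step i=1: Q has 1 at row 1, column 1; remove that cell from P, ejecting 5. So w(1) = 5. P is now [].

So w = 5 1 6 4 3 2.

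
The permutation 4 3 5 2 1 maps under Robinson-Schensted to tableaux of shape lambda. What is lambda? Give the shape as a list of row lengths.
[2, 1, 1, 1]

Row-insert each entry into an empty tableau.

After inserting 4: P = [[4]].
After inserting 3: P = [[3], [4]].
After inserting 5: P = [[3, 5], [4]].
After inserting 2: P = [[2, 5], [3], [4]].
After inserting 1: P = [[1, 5], [2], [3], [4]].

The final insertion tableau P = [[1, 5], [2], [3], [4]] has shape [2, 1, 1, 1].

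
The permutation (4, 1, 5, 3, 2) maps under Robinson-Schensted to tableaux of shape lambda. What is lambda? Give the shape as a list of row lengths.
Row-insert each entry into an empty tableau.

After inserting 4: P = [[4]].
After inserting 1: P = [[1], [4]].
After inserting 5: P = [[1, 5], [4]].
After inserting 3: P = [[1, 3], [4, 5]].
After inserting 2: P = [[1, 2], [3, 5], [4]].

The final insertion tableau P = [[1, 2], [3, 5], [4]] has shape [2, 2, 1].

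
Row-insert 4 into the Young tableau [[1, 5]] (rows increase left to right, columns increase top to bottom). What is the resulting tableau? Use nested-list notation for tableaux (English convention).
[[1, 4], [5]]

In row 1, 4 replaces 5 (the leftmost entry greater than 4); 5 is bumped to row 2. 5 starts a new row 2. The new tableau is [[1, 4], [5]].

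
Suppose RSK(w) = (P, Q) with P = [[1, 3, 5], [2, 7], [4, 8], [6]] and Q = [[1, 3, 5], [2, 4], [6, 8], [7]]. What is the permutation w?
6 2 8 4 7 3 1 5

Reverse the RSK construction: for i from n down to 1, find the cell of Q containing i, remove the entry at that cell from P, and reverse-bump it up through P; the value ejected from row 1 is w(i).

Step i=8: Q has 8 at row 3, column 2; remove 8 from row 3 of P and reverse-bump: 8 enters row 2 and ejects 7; 7 enters row 1 and ejects 5. So w(8) = 5. P is now [[1, 3, 7], [2, 8], [4], [6]].
Step i=7: Q has 7 at row 4, column 1; remove 6 from row 4 of P and reverse-bump: 6 enters row 3 and ejects 4; 4 enters row 2 and ejects 2; 2 enters row 1 and ejects 1. So w(7) = 1. P is now [[2, 3, 7], [4, 8], [6]].
Step i=6: Q has 6 at row 3, column 1; remove 6 from row 3 of P and reverse-bump: 6 enters row 2 and ejects 4; 4 enters row 1 and ejects 3. So w(6) = 3. P is now [[2, 4, 7], [6, 8]].
Step i=5: Q has 5 at row 1, column 3; remove that cell from P, ejecting 7. So w(5) = 7. P is now [[2, 4], [6, 8]].
Step i=4: Q has 4 at row 2, column 2; remove 8 from row 2 of P and reverse-bump: 8 enters row 1 and ejects 4. So w(4) = 4. P is now [[2, 8], [6]].
Step i=3: Q has 3 at row 1, column 2; remove that cell from P, ejecting 8. So w(3) = 8. P is now [[2], [6]].
Step i=2: Q has 2 at row 2, column 1; remove 6 from row 2 of P and reverse-bump: 6 enters row 1 and ejects 2. So w(2) = 2. P is now [[6]].
Step i=1: Q has 1 at row 1, column 1; remove that cell from P, ejecting 6. So w(1) = 6. P is now [].

So w = 6 2 8 4 7 3 1 5.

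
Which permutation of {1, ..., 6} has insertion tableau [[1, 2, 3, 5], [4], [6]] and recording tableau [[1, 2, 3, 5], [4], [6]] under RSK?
1 2 6 4 5 3

Reverse the RSK construction: for i from n down to 1, find the cell of Q containing i, remove the entry at that cell from P, and reverse-bump it up through P; the value ejected from row 1 is w(i).

Step i=6: Q has 6 at row 3, column 1; remove 6 from row 3 of P and reverse-bump: 6 enters row 2 and ejects 4; 4 enters row 1 and ejects 3. So w(6) = 3. P is now [[1, 2, 4, 5], [6]].
Step i=5: Q has 5 at row 1, column 4; remove that cell from P, ejecting 5. So w(5) = 5. P is now [[1, 2, 4], [6]].
Step i=4: Q has 4 at row 2, column 1; remove 6 from row 2 of P and reverse-bump: 6 enters row 1 and ejects 4. So w(4) = 4. P is now [[1, 2, 6]].
Step i=3: Q has 3 at row 1, column 3; remove that cell from P, ejecting 6. So w(3) = 6. P is now [[1, 2]].
Step i=2: Q has 2 at row 1, column 2; remove that cell from P, ejecting 2. So w(2) = 2. P is now [[1]].
Step i=1: Q has 1 at row 1, column 1; remove that cell from P, ejecting 1. So w(1) = 1. P is now [].

So w = 1 2 6 4 5 3.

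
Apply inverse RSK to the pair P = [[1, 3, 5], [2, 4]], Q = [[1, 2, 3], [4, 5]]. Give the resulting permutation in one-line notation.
2 4 5 1 3

Reverse the RSK construction: for i from n down to 1, find the cell of Q containing i, remove the entry at that cell from P, and reverse-bump it up through P; the value ejected from row 1 is w(i).

Step i=5: Q has 5 at row 2, column 2; remove 4 from row 2 of P and reverse-bump: 4 enters row 1 and ejects 3. So w(5) = 3. P is now [[1, 4, 5], [2]].
Step i=4: Q has 4 at row 2, column 1; remove 2 from row 2 of P and reverse-bump: 2 enters row 1 and ejects 1. So w(4) = 1. P is now [[2, 4, 5]].
Step i=3: Q has 3 at row 1, column 3; remove that cell from P, ejecting 5. So w(3) = 5. P is now [[2, 4]].
Step i=2: Q has 2 at row 1, column 2; remove that cell from P, ejecting 4. So w(2) = 4. P is now [[2]].
Step i=1: Q has 1 at row 1, column 1; remove that cell from P, ejecting 2. So w(1) = 2. P is now [].

So w = 2 4 5 1 3.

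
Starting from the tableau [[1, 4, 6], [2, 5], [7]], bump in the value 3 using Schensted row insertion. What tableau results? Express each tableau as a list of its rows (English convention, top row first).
[[1, 3, 6], [2, 4], [5], [7]]

In row 1, 3 replaces 4 (the leftmost entry greater than 3); 4 is bumped to row 2. In row 2, 4 replaces 5 (the leftmost entry greater than 4); 5 is bumped to row 3. In row 3, 5 replaces 7 (the leftmost entry greater than 5); 7 is bumped to row 4. 7 starts a new row 4. The new tableau is [[1, 3, 6], [2, 4], [5], [7]].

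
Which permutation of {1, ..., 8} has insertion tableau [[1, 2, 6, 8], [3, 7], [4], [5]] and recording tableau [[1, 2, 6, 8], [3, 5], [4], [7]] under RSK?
Reverse RSK: for i = n, n-1, ..., 1, locate i in Q, remove the corresponding corner cell from P, and reverse-bump its entry up through P; the value ejected from row 1 is w(i).

So w = 5 7 4 1 3 6 2 8.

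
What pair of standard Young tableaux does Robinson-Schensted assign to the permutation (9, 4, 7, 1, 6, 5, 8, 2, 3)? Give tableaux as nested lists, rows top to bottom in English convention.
P = [[1, 2, 3], [4, 5, 8], [6], [7], [9]], Q = [[1, 3, 7], [2, 5, 9], [4], [6], [8]]

Insert each entry of the permutation into P by Schensted row insertion, recording in Q the position of each new cell.

After inserting 9: P = [[9]].
After inserting 4: P = [[4], [9]].
After inserting 7: P = [[4, 7], [9]].
After inserting 1: P = [[1, 7], [4], [9]].
After inserting 6: P = [[1, 6], [4, 7], [9]].
After inserting 5: P = [[1, 5], [4, 6], [7], [9]].
After inserting 8: P = [[1, 5, 8], [4, 6], [7], [9]].
After inserting 2: P = [[1, 2, 8], [4, 5], [6], [7], [9]].
After inserting 3: P = [[1, 2, 3], [4, 5, 8], [6], [7], [9]].

So P = [[1, 2, 3], [4, 5, 8], [6], [7], [9]], Q = [[1, 3, 7], [2, 5, 9], [4], [6], [8]].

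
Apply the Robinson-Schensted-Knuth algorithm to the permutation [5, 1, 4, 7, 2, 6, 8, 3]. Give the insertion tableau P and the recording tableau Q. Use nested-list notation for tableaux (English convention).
P = [[1, 2, 3, 8], [4, 6], [5, 7]], Q = [[1, 3, 4, 7], [2, 6], [5, 8]]

Insert each entry of the permutation into P by Schensted row insertion, recording in Q the position of each new cell.

Insert 5: appended to row 1. P = [[5]].
Insert 1: 1 bumps 5 from row 1; 5 starts row 2. P = [[1], [5]].
Insert 4: appended to row 1. P = [[1, 4], [5]].
Insert 7: appended to row 1. P = [[1, 4, 7], [5]].
Insert 2: 2 bumps 4 from row 1; 4 bumps 5 from row 2; 5 starts row 3. P = [[1, 2, 7], [4], [5]].
Insert 6: 6 bumps 7 from row 1; 7 appends to row 2. P = [[1, 2, 6], [4, 7], [5]].
Insert 8: appended to row 1. P = [[1, 2, 6, 8], [4, 7], [5]].
Insert 3: 3 bumps 6 from row 1; 6 bumps 7 from row 2; 7 appends to row 3. P = [[1, 2, 3, 8], [4, 6], [5, 7]].

So P = [[1, 2, 3, 8], [4, 6], [5, 7]], Q = [[1, 3, 4, 7], [2, 6], [5, 8]].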